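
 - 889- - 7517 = 6628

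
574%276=22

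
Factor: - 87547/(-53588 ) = 2^ ( - 2)*13397^ (-1)*87547^1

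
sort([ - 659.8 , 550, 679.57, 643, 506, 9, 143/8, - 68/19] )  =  [ - 659.8, - 68/19, 9,143/8 , 506, 550, 643, 679.57 ]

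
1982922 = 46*43107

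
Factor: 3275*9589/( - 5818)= - 2^(  -  1 )*5^2*43^1*131^1*223^1*2909^(-1 )=- 31403975/5818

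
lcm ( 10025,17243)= 431075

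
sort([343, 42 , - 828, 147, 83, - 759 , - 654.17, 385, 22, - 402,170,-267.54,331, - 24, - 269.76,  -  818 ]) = [ - 828, - 818 , - 759, - 654.17, - 402,-269.76, - 267.54, - 24,22, 42, 83, 147, 170, 331, 343 , 385 ]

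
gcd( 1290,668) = 2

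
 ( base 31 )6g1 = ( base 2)1100001110111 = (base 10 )6263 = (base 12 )375b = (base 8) 14167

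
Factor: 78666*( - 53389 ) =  - 2^1*3^1*7^2*29^1 * 263^1*1873^1 = - 4199899074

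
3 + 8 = 11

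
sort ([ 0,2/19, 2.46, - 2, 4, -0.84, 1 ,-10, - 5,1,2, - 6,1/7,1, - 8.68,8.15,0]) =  [ - 10, - 8.68, - 6, - 5 ,-2, - 0.84 , 0,  0,2/19,1/7,1,1,1, 2,2.46,4, 8.15 ] 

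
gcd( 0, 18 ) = 18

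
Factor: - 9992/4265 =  - 2^3*5^(-1)  *853^( - 1)*1249^1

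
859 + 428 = 1287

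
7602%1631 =1078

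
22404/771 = 7468/257 =29.06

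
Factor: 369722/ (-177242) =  - 461/221 = -  13^( - 1) * 17^( - 1 )*461^1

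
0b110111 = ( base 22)2b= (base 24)27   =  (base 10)55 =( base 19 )2h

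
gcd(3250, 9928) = 2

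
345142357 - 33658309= 311484048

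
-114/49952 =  -57/24976 = - 0.00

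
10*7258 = 72580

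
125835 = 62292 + 63543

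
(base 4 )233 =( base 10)47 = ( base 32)1f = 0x2F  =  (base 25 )1m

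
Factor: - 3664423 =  - 7^1 * 523489^1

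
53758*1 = 53758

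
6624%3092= 440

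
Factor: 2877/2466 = 2^( - 1) * 3^( - 1 )*7^1 =7/6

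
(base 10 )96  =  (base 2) 1100000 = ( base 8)140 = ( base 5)341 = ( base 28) 3C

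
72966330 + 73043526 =146009856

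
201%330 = 201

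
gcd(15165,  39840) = 15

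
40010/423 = 40010/423=94.59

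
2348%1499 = 849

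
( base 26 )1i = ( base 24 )1k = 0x2c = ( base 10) 44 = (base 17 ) 2a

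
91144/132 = 690 + 16/33 = 690.48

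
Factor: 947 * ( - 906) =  - 857982 = - 2^1*3^1*151^1*947^1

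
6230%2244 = 1742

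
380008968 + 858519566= 1238528534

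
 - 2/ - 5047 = 2/5047  =  0.00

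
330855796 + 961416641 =1292272437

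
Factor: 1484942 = 2^1 *193^1* 3847^1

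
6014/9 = 6014/9 =668.22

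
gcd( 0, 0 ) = 0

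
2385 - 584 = 1801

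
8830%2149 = 234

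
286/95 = 3 + 1/95 =3.01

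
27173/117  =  232 + 29/117 = 232.25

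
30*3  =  90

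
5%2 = 1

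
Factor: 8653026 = 2^1*3^1  *149^1 * 9679^1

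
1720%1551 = 169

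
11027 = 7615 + 3412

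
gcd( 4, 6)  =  2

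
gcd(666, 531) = 9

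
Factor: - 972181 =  - 7^1*138883^1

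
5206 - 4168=1038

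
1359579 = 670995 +688584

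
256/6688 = 8/209=0.04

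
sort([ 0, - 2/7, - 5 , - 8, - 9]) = [  -  9,- 8,  -  5,  -  2/7 , 0] 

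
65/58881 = 65/58881  =  0.00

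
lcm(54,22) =594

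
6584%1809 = 1157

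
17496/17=17496/17 = 1029.18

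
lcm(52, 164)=2132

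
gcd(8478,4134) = 6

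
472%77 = 10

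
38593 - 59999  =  -21406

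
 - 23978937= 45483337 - 69462274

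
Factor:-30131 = -29^1*1039^1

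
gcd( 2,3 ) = 1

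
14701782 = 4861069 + 9840713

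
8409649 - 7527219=882430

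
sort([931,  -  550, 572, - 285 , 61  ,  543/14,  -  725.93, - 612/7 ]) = [-725.93 , -550, -285, -612/7,  543/14, 61, 572,931] 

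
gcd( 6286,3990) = 14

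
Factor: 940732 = 2^2*13^1*79^1*229^1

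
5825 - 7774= - 1949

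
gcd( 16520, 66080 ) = 16520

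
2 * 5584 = 11168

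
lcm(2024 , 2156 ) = 99176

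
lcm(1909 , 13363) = 13363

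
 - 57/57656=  - 1 + 57599/57656 = - 0.00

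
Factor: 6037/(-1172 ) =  - 2^( - 2)*293^( - 1)*6037^1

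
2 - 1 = 1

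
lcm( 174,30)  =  870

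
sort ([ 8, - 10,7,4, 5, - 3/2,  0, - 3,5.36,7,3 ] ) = [ - 10, - 3, - 3/2,0,3, 4,  5,  5.36,7,7,8 ] 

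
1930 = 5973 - 4043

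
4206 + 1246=5452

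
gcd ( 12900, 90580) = 20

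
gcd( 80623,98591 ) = 1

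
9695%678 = 203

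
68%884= 68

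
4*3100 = 12400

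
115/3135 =23/627 =0.04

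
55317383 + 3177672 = 58495055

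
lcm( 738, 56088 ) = 56088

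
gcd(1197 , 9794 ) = 1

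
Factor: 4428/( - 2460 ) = - 3^2*5^( - 1)=- 9/5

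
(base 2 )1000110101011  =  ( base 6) 32535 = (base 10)4523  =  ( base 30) 50n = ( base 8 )10653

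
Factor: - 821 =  - 821^1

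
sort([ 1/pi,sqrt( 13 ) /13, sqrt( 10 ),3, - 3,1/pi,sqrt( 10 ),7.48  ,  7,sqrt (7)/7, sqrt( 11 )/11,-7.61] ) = [ - 7.61, -3,sqrt( 13)/13,sqrt( 11 ) /11, 1/pi,1/pi,  sqrt(7)/7, 3,sqrt( 10), sqrt( 10),7, 7.48] 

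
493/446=493/446 = 1.11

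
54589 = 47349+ 7240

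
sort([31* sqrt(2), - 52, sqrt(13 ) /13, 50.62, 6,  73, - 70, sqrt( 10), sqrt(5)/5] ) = [ - 70, - 52,sqrt( 13)/13, sqrt( 5)/5, sqrt (10 ),6, 31*sqrt(2 ), 50.62,73]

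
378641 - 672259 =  - 293618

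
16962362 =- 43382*( - 391)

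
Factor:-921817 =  - 13^1*23^1*  3083^1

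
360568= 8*45071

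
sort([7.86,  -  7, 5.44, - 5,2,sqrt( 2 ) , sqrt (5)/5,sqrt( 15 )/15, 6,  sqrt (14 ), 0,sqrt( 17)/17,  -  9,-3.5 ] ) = [ - 9, - 7, - 5, - 3.5 , 0,sqrt( 17)/17, sqrt (15)/15,sqrt ( 5) /5,sqrt(2 ),2,sqrt(14),5.44,6,  7.86 ]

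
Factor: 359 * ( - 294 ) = -105546 = -  2^1*3^1 * 7^2 * 359^1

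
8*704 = 5632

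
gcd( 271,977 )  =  1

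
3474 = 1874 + 1600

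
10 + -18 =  - 8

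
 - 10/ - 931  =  10/931  =  0.01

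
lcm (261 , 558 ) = 16182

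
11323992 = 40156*282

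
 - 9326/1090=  - 4663/545 = - 8.56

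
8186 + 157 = 8343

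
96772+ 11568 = 108340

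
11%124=11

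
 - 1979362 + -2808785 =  - 4788147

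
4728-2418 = 2310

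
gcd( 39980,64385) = 5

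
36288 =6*6048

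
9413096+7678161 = 17091257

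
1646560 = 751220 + 895340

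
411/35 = 411/35  =  11.74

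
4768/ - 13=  - 367+3/13 = - 366.77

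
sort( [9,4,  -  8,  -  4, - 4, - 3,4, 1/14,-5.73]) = [ - 8, - 5.73, - 4,- 4, - 3,1/14,  4, 4, 9 ] 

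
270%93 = 84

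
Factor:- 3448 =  - 2^3*431^1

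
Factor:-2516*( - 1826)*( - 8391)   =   - 38550066456=- 2^3  *  3^1*11^1*17^1* 37^1*83^1*2797^1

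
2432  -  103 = 2329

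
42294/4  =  10573+1/2 = 10573.50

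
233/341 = 233/341  =  0.68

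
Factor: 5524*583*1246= 2^3 * 7^1*11^1* 53^1*89^1*1381^1 = 4012733032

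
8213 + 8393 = 16606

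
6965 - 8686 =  - 1721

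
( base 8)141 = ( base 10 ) 97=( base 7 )166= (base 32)31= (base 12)81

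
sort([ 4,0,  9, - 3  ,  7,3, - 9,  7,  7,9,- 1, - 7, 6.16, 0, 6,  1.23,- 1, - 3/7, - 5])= [ - 9, - 7, - 5, - 3, - 1, - 1  , - 3/7, 0,  0,1.23,3,  4,6, 6.16 , 7,7,  7, 9, 9]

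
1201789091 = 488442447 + 713346644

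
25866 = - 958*(-27 ) 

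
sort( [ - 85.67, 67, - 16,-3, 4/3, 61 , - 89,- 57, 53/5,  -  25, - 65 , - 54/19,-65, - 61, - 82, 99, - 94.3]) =[ - 94.3, - 89, - 85.67, -82, -65 ,-65, - 61,-57,  -  25, - 16 , - 3, - 54/19,4/3, 53/5, 61, 67,99] 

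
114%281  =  114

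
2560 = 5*512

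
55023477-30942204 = 24081273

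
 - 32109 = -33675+1566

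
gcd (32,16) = 16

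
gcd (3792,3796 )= 4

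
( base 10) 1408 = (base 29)1jg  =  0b10110000000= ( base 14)728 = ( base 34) 17E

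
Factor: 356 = 2^2*89^1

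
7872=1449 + 6423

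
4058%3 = 2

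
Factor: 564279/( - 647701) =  - 3^1*239^1*823^( - 1) = - 717/823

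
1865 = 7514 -5649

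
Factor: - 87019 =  - 173^1 * 503^1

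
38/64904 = 1/1708 = 0.00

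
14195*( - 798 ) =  - 11327610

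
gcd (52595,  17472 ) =1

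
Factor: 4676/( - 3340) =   -  7/5= -5^( - 1) * 7^1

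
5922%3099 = 2823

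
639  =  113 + 526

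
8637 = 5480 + 3157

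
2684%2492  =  192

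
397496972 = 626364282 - 228867310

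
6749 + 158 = 6907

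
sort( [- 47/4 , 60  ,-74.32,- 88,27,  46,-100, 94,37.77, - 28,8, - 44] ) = [ - 100, - 88, - 74.32, - 44, - 28, - 47/4,8,27,37.77, 46,60,94]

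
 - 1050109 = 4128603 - 5178712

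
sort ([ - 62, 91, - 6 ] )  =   [ - 62,-6 , 91] 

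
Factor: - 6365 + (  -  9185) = -2^1*5^2*311^1=-  15550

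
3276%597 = 291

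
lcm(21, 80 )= 1680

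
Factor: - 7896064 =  - 2^10*11^1*701^1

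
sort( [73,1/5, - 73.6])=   [ - 73.6,1/5,73]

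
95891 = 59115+36776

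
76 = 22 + 54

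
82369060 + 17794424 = 100163484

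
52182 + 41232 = 93414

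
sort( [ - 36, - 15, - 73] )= [ - 73, - 36,-15 ]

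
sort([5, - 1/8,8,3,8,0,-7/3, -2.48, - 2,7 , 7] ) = [ - 2.48, - 7/3, - 2 ,- 1/8, 0,3, 5, 7,7, 8, 8]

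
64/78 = 32/39= 0.82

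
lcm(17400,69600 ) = 69600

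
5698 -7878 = - 2180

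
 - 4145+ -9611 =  - 13756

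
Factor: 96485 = 5^1*23^1*839^1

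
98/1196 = 49/598 = 0.08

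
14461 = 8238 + 6223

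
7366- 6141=1225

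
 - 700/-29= 24+4/29=24.14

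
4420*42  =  185640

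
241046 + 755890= 996936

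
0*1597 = 0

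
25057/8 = 25057/8 = 3132.12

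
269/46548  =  269/46548 = 0.01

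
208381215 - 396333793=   -  187952578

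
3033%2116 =917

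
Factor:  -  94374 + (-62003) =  -13^1*23^1*523^1 = - 156377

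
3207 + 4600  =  7807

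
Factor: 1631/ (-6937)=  - 233^1 *991^( - 1 )  =  -233/991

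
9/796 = 9/796= 0.01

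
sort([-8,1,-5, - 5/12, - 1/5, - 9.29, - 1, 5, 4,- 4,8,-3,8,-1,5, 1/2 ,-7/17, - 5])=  [-9.29,-8,-5, - 5, - 4,- 3, -1, - 1,-5/12,- 7/17,  -  1/5 , 1/2,1, 4 , 5,5,8,8]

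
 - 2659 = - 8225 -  - 5566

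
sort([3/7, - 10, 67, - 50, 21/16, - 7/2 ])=[-50, - 10, - 7/2, 3/7,21/16,67 ] 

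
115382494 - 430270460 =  - 314887966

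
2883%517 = 298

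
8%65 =8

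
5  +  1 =6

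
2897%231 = 125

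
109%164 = 109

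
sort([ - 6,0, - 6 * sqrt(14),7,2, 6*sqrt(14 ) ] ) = [ - 6*sqrt(14), - 6,0, 2,7,6*sqrt(14)]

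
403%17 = 12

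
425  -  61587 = - 61162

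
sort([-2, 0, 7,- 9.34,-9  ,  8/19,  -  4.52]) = [ - 9.34, - 9,-4.52,-2, 0, 8/19,7 ] 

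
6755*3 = 20265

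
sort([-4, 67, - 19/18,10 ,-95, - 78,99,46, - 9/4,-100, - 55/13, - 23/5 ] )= [ - 100,  -  95, - 78, - 23/5, - 55/13,-4, - 9/4, - 19/18,10,46,67, 99]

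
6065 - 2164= 3901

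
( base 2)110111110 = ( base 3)121112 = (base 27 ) GE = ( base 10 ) 446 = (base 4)12332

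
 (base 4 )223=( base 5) 133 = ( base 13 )34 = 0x2b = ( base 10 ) 43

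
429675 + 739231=1168906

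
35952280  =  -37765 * ( - 952)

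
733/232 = 733/232 = 3.16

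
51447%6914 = 3049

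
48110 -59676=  - 11566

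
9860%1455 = 1130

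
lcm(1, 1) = 1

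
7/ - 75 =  - 1+68/75 =- 0.09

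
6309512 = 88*71699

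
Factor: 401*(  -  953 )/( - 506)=2^(- 1 )*11^ (-1)*23^(-1)*401^1*953^1 = 382153/506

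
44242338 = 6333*6986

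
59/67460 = 59/67460 = 0.00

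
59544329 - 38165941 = 21378388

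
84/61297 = 84/61297= 0.00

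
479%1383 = 479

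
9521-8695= 826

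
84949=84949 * 1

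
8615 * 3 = 25845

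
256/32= 8 =8.00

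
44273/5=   8854 + 3/5 = 8854.60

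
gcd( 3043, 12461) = 17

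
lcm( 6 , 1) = 6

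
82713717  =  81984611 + 729106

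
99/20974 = 99/20974 = 0.00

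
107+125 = 232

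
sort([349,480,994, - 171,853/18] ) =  [ - 171,853/18, 349,480,994] 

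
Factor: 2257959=3^1*11^1*53^1 * 1291^1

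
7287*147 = 1071189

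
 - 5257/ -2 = 5257/2=2628.50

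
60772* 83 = 5044076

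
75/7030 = 15/1406 = 0.01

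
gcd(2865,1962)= 3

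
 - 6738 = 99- 6837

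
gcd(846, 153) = 9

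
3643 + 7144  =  10787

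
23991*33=791703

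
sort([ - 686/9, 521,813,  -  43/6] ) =[-686/9, - 43/6, 521,813 ] 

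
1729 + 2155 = 3884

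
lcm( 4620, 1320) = 9240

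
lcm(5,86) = 430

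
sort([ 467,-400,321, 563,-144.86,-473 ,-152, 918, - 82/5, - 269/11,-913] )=[ - 913,  -  473,  -  400, - 152,- 144.86,-269/11, -82/5,321, 467,563, 918]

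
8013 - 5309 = 2704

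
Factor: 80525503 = 103^1*781801^1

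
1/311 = 1/311 = 0.00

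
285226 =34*8389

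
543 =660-117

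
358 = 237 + 121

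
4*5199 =20796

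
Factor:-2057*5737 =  - 11801009 = - 11^2*17^1 * 5737^1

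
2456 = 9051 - 6595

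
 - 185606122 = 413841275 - 599447397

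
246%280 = 246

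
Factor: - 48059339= - 41^1 * 1172179^1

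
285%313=285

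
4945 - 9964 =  - 5019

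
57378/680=28689/340  =  84.38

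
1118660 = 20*55933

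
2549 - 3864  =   - 1315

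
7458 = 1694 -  - 5764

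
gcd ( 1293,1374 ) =3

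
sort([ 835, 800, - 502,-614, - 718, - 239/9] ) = [ - 718, - 614,  -  502, - 239/9,800  ,  835 ] 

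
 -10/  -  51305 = 2/10261 = 0.00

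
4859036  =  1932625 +2926411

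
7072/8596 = 1768/2149 = 0.82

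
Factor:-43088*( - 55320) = 2383628160  =  2^7 * 3^1*5^1*461^1*2693^1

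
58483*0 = 0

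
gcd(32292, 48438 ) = 16146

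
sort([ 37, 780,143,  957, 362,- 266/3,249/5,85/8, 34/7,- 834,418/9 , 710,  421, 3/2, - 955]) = [ - 955,-834, - 266/3,3/2, 34/7,85/8, 37, 418/9, 249/5, 143,  362,  421,  710,780,  957 ] 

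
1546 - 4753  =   - 3207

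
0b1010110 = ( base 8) 126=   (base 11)79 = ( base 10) 86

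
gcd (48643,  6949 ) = 6949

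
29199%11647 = 5905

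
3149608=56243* 56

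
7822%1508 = 282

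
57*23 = 1311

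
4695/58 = 4695/58=80.95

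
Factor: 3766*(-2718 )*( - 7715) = 2^2*3^2 *5^1*7^1*151^1*269^1*1543^1 = 78970647420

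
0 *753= 0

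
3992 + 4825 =8817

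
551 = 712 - 161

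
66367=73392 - 7025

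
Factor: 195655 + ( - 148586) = 11^2*389^1=47069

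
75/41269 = 75/41269 = 0.00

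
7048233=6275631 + 772602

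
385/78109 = 385/78109 = 0.00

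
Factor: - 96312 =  - 2^3 * 3^1 * 4013^1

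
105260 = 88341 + 16919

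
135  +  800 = 935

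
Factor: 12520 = 2^3*5^1*313^1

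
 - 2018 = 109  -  2127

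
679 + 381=1060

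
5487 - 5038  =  449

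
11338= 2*5669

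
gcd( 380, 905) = 5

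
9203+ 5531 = 14734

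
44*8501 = 374044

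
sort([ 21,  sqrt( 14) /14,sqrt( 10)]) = [sqrt (14)/14,  sqrt(10), 21]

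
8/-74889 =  - 8/74889 = - 0.00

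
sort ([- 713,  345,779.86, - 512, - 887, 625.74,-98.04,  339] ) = [ - 887,- 713, - 512,-98.04,  339,345,625.74,  779.86]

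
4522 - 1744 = 2778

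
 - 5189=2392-7581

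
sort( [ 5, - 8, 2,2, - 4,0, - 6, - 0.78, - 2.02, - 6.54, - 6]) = [ - 8 ,-6.54, - 6, - 6, - 4, - 2.02, - 0.78,  0,  2,2,5]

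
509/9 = 509/9 = 56.56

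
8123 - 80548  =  -72425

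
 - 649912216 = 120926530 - 770838746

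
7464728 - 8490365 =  - 1025637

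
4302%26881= 4302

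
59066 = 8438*7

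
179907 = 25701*7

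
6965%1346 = 235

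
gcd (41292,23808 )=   372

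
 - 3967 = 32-3999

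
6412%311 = 192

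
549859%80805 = 65029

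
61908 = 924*67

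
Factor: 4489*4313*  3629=70261275853= 19^2*67^2*191^1*227^1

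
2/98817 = 2/98817 = 0.00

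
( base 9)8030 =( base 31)630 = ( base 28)7d7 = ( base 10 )5859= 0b1011011100011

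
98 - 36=62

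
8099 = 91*89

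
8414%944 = 862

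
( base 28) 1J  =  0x2F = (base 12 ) 3B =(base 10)47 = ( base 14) 35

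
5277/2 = 2638 + 1/2 = 2638.50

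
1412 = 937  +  475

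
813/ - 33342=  - 271/11114=   - 0.02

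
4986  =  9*554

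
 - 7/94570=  - 1 + 13509/13510 = -  0.00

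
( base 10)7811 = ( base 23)ehe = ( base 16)1e83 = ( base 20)jab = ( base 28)9qr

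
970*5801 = 5626970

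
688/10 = 68+4/5 = 68.80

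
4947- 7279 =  - 2332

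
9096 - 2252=6844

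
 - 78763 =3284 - 82047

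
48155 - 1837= 46318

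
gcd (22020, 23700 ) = 60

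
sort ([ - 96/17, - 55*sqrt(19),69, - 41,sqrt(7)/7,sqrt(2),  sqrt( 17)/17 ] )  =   [ - 55*sqrt( 19 ), - 41,-96/17, sqrt(17 )/17, sqrt(7 ) /7 , sqrt( 2), 69 ]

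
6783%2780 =1223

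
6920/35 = 1384/7 = 197.71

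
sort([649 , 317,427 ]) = [317,427, 649]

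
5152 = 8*644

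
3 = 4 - 1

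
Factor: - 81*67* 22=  - 119394 = - 2^1 * 3^4*11^1*67^1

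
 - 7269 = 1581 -8850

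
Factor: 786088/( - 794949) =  - 2^3*3^ ( - 1 )*23^( - 1 ) * 41^(-1) * 97^1*281^( - 1 ) * 1013^1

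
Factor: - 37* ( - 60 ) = 2220 = 2^2 * 3^1* 5^1*37^1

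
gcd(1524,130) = 2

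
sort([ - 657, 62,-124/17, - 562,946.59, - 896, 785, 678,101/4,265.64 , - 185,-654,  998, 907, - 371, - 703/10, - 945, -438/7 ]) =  [ - 945 ,- 896, - 657, - 654 , - 562, - 371,-185 , - 703/10 ,  -  438/7,-124/17,  101/4, 62, 265.64,678, 785, 907 , 946.59, 998]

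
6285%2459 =1367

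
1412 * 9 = 12708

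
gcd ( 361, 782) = 1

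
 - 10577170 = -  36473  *290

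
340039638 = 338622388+1417250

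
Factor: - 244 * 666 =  - 162504 =-  2^3*3^2 * 37^1*61^1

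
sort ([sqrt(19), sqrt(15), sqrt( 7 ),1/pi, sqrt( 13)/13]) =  [ sqrt( 13 ) /13,1/pi, sqrt(7), sqrt(15) , sqrt ( 19 ) ] 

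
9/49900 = 9/49900 = 0.00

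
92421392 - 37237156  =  55184236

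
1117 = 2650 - 1533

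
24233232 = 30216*802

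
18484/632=4621/158  =  29.25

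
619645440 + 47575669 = 667221109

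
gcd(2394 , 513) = 171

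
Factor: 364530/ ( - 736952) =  - 182265/368476 = -2^(  -  2)*3^1*5^1 * 29^1 * 419^1*92119^(-1 ) 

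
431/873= 431/873= 0.49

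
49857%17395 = 15067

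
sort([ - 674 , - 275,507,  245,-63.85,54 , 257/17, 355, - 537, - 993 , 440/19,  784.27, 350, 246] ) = [-993,-674, - 537 , - 275, - 63.85  ,  257/17 , 440/19,54,245,246,350,355, 507, 784.27]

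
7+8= 15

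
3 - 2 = 1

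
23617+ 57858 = 81475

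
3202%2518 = 684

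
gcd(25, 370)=5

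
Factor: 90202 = 2^1*7^1*17^1*379^1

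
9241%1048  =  857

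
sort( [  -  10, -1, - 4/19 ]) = [ - 10, - 1, - 4/19 ]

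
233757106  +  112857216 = 346614322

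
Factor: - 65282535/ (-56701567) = 3^2*5^1*13^( - 1)*19^( - 1)*409^1 * 3547^1*229561^( - 1)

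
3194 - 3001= 193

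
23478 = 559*42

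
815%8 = 7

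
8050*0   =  0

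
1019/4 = 254+3/4 =254.75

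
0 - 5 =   -  5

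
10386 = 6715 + 3671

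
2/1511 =2/1511 = 0.00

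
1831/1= 1831 = 1831.00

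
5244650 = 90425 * 58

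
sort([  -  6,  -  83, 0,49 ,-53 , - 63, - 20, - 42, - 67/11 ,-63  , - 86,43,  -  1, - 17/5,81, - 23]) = [ - 86 , - 83,  -  63 , - 63 , - 53,  -  42, - 23 , -20,  -  67/11,  -  6,  -  17/5 , - 1 , 0, 43,49, 81]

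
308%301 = 7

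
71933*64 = 4603712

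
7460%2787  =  1886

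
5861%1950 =11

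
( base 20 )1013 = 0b1111101010111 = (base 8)17527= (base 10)8023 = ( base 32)7QN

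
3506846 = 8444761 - 4937915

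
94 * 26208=2463552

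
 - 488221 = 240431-728652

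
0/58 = 0  =  0.00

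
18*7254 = 130572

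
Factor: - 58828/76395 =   -  5348/6945 = -  2^2*3^(  -  1) * 5^( - 1 ) * 7^1*191^1*463^(  -  1 )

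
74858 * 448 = 33536384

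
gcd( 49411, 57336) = 1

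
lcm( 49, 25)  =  1225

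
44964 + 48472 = 93436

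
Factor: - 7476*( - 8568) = 64054368 = 2^5*3^3*7^2*17^1*89^1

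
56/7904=7/988 = 0.01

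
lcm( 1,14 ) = 14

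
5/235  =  1/47 = 0.02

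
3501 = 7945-4444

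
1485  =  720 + 765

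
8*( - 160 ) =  - 1280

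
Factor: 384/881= 2^7*3^1*881^( - 1 ) 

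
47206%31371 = 15835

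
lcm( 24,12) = 24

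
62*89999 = 5579938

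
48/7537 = 48/7537 =0.01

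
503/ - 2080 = - 1 + 1577/2080 = - 0.24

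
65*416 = 27040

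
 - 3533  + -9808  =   - 13341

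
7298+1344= 8642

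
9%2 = 1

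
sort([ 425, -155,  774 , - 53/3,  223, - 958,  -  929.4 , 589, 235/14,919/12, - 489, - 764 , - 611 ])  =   [ - 958, - 929.4, - 764, - 611, - 489, - 155, - 53/3,235/14, 919/12,223, 425,589,  774 ] 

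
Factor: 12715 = 5^1*2543^1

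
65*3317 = 215605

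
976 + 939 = 1915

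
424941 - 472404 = -47463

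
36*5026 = 180936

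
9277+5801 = 15078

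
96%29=9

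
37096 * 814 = 30196144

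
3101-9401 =-6300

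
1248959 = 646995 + 601964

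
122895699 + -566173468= - 443277769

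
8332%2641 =409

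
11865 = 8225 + 3640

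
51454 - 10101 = 41353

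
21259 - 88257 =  - 66998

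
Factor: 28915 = 5^1*5783^1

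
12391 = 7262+5129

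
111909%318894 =111909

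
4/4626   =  2/2313 = 0.00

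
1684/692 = 2+75/173 = 2.43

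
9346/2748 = 4673/1374 = 3.40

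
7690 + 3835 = 11525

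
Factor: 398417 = 398417^1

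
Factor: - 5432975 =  - 5^2*217319^1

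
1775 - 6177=-4402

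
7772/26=298+12/13 = 298.92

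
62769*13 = 815997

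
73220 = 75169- 1949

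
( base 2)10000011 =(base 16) 83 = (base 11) 10a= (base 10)131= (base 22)5L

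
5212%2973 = 2239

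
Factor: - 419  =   - 419^1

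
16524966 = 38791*426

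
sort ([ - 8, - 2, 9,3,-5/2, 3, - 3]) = [ - 8,-3, - 5/2, - 2,3,3,9 ]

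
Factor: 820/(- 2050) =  - 2/5  =  - 2^1*5^( - 1 ) 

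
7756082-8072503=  - 316421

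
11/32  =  11/32 = 0.34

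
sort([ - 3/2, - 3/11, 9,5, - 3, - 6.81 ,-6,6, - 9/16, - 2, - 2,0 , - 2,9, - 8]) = [ - 8, - 6.81, - 6, - 3,-2, -2 , - 2,- 3/2 ,- 9/16,-3/11,0,5,6,9,9] 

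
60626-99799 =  - 39173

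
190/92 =95/46 = 2.07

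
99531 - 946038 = -846507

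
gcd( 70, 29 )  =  1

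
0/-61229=0/1 = -0.00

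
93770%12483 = 6389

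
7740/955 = 8 +20/191=8.10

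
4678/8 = 2339/4 = 584.75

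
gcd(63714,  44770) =74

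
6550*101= 661550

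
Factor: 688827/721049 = 3^1*7^( - 1)*23^1 * 67^1*149^1*103007^( - 1)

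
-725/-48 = 725/48 = 15.10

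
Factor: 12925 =5^2 * 11^1*47^1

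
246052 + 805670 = 1051722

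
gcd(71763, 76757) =1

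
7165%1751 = 161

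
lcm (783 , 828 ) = 72036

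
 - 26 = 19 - 45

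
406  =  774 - 368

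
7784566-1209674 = 6574892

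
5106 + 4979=10085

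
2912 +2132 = 5044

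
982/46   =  21 + 8/23 = 21.35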